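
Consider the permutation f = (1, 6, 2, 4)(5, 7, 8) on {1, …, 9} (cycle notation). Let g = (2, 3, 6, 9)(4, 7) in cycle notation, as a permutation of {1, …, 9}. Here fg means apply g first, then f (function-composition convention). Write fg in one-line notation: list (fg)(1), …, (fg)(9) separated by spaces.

Chase each element through g then f: 1 → 1 → 6; 2 → 3 → 3; 3 → 6 → 2; 4 → 7 → 8; 5 → 5 → 7; 6 → 9 → 9; 7 → 4 → 1; 8 → 8 → 5; 9 → 2 → 4.
Collecting the images, fg = [6 3 2 8 7 9 1 5 4].

6 3 2 8 7 9 1 5 4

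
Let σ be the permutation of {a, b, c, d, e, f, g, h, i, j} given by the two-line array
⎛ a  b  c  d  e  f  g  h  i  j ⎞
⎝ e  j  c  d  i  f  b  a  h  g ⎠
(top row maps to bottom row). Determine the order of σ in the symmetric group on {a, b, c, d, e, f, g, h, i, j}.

12

Writing σ as disjoint cycles, the cycle lengths are 4, 3, 1, 1, 1.
Since disjoint cycles commute, ord(σ) = lcm(4, 3) = 12.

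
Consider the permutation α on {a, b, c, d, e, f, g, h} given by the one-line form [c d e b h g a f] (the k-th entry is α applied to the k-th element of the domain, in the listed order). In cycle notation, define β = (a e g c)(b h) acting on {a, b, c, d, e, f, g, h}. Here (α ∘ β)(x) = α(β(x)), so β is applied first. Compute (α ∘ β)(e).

a

β(e) = g, then α(g) = a; composing gives (α ∘ β)(e) = a.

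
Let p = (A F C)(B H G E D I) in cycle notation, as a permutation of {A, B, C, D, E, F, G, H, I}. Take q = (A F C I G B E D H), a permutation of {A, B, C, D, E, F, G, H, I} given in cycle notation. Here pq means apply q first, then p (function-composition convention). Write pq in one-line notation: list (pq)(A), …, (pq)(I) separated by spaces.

Chase each element through q then p: A → F → C; B → E → D; C → I → B; D → H → G; E → D → I; F → C → A; G → B → H; H → A → F; I → G → E.
So pq in one-line form is C D B G I A H F E.

C D B G I A H F E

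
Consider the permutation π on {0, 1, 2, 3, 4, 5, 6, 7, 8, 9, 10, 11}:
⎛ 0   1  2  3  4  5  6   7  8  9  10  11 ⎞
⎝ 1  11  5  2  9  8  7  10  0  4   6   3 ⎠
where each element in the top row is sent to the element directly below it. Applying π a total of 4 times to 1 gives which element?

Tracing 1 → 11 → … returns to 1 after 7 steps, so 1 lies in a 7-cycle (0 1 11 3 2 5 8).
Stepping 4 places around the cycle: 1 → 11 → 3 → 2 → 5.

5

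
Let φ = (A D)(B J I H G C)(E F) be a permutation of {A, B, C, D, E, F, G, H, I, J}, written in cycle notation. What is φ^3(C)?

C lies in the 6-cycle (B J I H G C).
Stepping 3 places around the cycle: C → B → J → I.

I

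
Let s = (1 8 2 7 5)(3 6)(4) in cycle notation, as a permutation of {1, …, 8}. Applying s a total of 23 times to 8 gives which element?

8 lies in the 5-cycle (1 8 2 7 5).
Since the cycle has length 5, s^23 acts on it the same as s^3 (23 mod 5 = 3).
Advancing 3 steps from 8: 8 → 2 → 7 → 5.

5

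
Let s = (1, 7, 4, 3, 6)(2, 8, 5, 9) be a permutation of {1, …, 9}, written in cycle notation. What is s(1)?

7

In the cycle (1, 7, 4, 3, 6), 1 is followed by 7, so s(1) = 7.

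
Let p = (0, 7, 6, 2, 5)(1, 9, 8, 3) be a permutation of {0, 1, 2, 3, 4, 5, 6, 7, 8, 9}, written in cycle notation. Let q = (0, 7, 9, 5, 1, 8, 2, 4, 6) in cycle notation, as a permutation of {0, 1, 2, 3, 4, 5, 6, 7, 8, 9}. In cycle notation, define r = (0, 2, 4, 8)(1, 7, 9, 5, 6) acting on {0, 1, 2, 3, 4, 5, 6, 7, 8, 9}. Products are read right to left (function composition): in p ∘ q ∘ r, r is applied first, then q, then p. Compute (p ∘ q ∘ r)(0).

4

Apply the permutations in order: r(0) = 2, then q(2) = 4, then p(4) = 4. So (p ∘ q ∘ r)(0) = 4.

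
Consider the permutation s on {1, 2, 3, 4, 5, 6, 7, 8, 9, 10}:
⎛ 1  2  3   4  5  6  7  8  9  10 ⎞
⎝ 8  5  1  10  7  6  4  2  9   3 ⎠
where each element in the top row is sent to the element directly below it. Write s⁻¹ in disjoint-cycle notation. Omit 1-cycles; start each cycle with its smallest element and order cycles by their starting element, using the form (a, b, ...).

(1, 3, 10, 4, 7, 5, 2, 8)

First write s in disjoint cycles: (1, 8, 2, 5, 7, 4, 10, 3).
Reversing each cycle (and rotating so the smallest element leads) gives s⁻¹ = (1, 3, 10, 4, 7, 5, 2, 8).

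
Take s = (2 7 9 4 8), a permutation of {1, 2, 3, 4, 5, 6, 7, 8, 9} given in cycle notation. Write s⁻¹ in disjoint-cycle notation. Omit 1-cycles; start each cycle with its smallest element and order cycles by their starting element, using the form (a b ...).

(2 8 4 9 7)

The inverse reverses each cycle.
After reversing and putting each cycle's least element first, s⁻¹ = (2 8 4 9 7).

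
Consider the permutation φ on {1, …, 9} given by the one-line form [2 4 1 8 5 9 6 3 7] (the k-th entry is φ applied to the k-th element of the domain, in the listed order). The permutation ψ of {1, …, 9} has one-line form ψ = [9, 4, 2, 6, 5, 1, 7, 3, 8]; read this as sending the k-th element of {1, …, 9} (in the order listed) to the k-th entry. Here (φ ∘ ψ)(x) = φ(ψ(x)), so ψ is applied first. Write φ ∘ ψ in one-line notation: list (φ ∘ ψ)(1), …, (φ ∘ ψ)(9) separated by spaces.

For each element, apply ψ then φ: 1 → 9 → 7; 2 → 4 → 8; 3 → 2 → 4; 4 → 6 → 9; 5 → 5 → 5; 6 → 1 → 2; 7 → 7 → 6; 8 → 3 → 1; 9 → 8 → 3.
So φ ∘ ψ in one-line form is 7 8 4 9 5 2 6 1 3.

7 8 4 9 5 2 6 1 3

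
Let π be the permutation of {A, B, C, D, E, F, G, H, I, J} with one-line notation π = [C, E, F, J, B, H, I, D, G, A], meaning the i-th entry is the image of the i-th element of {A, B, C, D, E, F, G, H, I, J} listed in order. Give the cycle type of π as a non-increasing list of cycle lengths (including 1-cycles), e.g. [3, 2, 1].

[6, 2, 2]

The disjoint cycles are (A C F H D J)(B E)(G I), with lengths 6, 2, 2 in non-increasing order.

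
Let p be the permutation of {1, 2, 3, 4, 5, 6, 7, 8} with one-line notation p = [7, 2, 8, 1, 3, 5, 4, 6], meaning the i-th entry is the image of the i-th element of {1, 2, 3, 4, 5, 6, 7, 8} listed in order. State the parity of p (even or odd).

In disjoint-cycle form the cycle lengths are 4, 3, 1.
A cycle is odd iff its length is even; p has 1 even-length cycle, so sgn(p) = (−1)^1 and p is odd.

odd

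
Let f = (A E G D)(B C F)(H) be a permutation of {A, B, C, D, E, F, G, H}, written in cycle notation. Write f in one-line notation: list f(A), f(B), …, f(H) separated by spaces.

Each element maps to the next entry in its cycle (wrapping to the front): A↦E, B↦C, C↦F, D↦A, E↦G, F↦B, G↦D, H↦H.
Listing these in domain order gives E C F A G B D H.

E C F A G B D H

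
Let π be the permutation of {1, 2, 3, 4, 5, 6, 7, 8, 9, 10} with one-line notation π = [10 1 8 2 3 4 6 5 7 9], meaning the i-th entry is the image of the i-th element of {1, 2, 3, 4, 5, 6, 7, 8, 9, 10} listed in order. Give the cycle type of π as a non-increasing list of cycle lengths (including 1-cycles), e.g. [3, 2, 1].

[7, 3]

The disjoint cycles are (1 10 9 7 6 4 2)(3 8 5), with lengths 7, 3 in non-increasing order.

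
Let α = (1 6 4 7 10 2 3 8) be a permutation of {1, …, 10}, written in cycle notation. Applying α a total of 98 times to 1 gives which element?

1 lies in the 8-cycle (1 6 4 7 10 2 3 8).
Since the cycle has length 8, α^98 acts on it the same as α^2 (98 mod 8 = 2).
Advancing 2 steps from 1: 1 → 6 → 4.

4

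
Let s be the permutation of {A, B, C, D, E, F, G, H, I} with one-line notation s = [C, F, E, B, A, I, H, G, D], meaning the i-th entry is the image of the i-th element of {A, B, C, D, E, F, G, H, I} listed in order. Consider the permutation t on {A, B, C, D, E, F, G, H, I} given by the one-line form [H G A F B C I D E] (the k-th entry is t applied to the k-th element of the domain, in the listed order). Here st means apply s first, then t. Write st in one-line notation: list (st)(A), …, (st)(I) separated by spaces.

(st)(x) = t(s(x)). Computing each image: t(s(A)) = t(C) = A, t(s(B)) = t(F) = C, t(s(C)) = t(E) = B, t(s(D)) = t(B) = G, t(s(E)) = t(A) = H, t(s(F)) = t(I) = E, t(s(G)) = t(H) = D, t(s(H)) = t(G) = I, t(s(I)) = t(D) = F.
Hence st = [A C B G H E D I F].

A C B G H E D I F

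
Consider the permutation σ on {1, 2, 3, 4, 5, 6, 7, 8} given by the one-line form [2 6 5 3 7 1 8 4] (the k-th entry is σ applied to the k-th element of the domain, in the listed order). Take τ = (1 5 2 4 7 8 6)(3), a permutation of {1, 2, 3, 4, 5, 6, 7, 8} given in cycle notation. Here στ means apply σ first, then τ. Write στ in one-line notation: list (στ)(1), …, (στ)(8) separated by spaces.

4 1 2 3 8 5 6 7

(στ)(x) = τ(σ(x)). Computing each image: τ(σ(1)) = τ(2) = 4, τ(σ(2)) = τ(6) = 1, τ(σ(3)) = τ(5) = 2, τ(σ(4)) = τ(3) = 3, τ(σ(5)) = τ(7) = 8, τ(σ(6)) = τ(1) = 5, τ(σ(7)) = τ(8) = 6, τ(σ(8)) = τ(4) = 7.
Hence στ = [4 1 2 3 8 5 6 7].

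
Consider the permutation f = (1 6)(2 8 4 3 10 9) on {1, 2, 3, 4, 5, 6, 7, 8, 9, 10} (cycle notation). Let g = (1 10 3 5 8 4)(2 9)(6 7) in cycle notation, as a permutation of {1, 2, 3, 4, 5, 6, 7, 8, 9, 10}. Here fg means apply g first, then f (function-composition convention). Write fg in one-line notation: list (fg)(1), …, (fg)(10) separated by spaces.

For each element, apply g then f: 1 → 10 → 9; 2 → 9 → 2; 3 → 5 → 5; 4 → 1 → 6; 5 → 8 → 4; 6 → 7 → 7; 7 → 6 → 1; 8 → 4 → 3; 9 → 2 → 8; 10 → 3 → 10.
So fg in one-line form is 9 2 5 6 4 7 1 3 8 10.

9 2 5 6 4 7 1 3 8 10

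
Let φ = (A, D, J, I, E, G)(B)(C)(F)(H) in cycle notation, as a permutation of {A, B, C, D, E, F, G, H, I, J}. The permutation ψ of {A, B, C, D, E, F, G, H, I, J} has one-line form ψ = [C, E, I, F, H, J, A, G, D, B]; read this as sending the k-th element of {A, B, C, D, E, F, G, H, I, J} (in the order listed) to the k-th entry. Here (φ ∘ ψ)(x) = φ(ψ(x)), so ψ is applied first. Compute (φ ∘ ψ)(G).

D

ψ(G) = A, then φ(A) = D; composing gives (φ ∘ ψ)(G) = D.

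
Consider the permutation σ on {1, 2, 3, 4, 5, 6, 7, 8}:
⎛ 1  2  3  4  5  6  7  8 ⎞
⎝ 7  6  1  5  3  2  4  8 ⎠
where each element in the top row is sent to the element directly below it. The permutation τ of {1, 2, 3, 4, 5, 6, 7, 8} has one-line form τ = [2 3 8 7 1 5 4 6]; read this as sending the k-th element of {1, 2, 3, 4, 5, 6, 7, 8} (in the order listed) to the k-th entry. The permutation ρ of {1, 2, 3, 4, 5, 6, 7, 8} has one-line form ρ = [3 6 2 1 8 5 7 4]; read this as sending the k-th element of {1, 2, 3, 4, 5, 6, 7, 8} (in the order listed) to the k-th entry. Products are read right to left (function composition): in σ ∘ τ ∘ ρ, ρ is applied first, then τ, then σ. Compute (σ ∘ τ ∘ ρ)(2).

3

(σ ∘ τ ∘ ρ)(2) = σ(τ(ρ(2))). ρ(2) = 6, then τ(6) = 5, then σ(5) = 3, so the result is 3.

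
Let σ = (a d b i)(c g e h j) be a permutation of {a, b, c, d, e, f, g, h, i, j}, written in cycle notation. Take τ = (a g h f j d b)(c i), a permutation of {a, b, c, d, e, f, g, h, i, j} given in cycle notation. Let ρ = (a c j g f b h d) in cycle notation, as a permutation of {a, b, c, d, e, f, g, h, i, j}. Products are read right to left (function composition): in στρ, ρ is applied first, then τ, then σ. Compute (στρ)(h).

Apply the permutations in order: ρ(h) = d, then τ(d) = b, then σ(b) = i. So (στρ)(h) = i.

i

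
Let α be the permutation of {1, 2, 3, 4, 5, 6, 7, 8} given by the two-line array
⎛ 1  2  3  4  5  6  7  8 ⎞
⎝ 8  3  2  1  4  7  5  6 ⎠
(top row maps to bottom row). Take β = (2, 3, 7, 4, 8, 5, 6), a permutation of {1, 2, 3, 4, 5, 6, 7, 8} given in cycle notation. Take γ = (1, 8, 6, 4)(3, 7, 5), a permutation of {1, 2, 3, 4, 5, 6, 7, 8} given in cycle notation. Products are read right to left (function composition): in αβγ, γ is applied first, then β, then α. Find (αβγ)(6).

6

Apply the permutations in order: γ(6) = 4, then β(4) = 8, then α(8) = 6. So (αβγ)(6) = 6.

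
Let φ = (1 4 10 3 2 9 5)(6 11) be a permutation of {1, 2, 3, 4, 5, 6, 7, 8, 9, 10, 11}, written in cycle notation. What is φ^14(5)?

5 lies in the 7-cycle (1 4 10 3 2 9 5).
Since the cycle has length 7, φ^14 acts on it the same as φ^0 (14 mod 7 = 0).
So φ^14(5) = 5.

5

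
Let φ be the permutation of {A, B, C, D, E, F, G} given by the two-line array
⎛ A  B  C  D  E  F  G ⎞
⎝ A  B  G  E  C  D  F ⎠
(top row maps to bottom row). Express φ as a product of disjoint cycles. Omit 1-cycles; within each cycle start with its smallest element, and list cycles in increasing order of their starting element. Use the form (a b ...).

Iterating φ from C gives C → G → F → D → E → C; that is the 5-cycle (C G F D E).
Repeating from the next unused element and collecting all non-trivial cycles gives (C G F D E).

(C G F D E)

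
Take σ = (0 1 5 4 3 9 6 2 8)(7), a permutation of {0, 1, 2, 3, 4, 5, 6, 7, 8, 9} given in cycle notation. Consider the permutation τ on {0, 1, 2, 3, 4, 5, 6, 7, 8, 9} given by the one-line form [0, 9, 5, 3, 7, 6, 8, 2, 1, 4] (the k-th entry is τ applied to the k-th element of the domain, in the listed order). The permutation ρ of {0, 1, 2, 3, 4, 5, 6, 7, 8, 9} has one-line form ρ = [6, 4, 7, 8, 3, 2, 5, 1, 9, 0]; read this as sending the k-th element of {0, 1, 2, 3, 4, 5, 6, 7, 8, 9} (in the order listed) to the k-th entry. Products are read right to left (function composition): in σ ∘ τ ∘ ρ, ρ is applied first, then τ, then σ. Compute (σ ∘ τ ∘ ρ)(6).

2

(σ ∘ τ ∘ ρ)(6) = σ(τ(ρ(6))). ρ(6) = 5, then τ(5) = 6, then σ(6) = 2, so the result is 2.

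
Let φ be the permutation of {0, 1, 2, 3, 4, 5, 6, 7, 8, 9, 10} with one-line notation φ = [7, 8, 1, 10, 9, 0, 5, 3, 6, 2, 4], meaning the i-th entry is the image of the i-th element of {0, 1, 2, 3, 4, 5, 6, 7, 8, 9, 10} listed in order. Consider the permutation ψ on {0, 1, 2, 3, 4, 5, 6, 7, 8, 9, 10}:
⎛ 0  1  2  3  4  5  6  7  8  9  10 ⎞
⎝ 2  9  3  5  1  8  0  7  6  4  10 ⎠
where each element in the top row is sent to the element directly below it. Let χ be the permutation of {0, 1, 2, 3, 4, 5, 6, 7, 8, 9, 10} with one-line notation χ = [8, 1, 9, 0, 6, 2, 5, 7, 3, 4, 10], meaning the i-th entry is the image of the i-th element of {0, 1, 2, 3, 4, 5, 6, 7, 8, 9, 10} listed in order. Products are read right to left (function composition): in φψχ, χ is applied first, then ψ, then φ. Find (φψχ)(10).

(φψχ)(10) = φ(ψ(χ(10))). χ(10) = 10, then ψ(10) = 10, then φ(10) = 4, so the result is 4.

4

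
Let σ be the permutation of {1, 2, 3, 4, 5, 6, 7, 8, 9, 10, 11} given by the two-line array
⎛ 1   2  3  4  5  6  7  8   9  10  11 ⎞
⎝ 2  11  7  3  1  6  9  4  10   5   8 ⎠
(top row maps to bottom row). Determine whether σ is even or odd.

In disjoint-cycle form the cycle lengths are 10, 1.
A cycle of length ℓ contributes ℓ−1 transpositions, so σ is a product of 9 transpositions — odd.

odd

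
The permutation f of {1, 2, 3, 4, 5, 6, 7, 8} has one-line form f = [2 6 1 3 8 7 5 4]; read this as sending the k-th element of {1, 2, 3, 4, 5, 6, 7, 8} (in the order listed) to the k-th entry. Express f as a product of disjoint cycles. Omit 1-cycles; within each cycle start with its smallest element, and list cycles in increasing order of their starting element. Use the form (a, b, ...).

From 1: 1 → 2 → 6 → 7 → 5 → 8 → 4 → 3 → 1, closing the cycle (1, 2, 6, 7, 5, 8, 4, 3).
Continuing from each remaining unvisited element yields (1, 2, 6, 7, 5, 8, 4, 3).

(1, 2, 6, 7, 5, 8, 4, 3)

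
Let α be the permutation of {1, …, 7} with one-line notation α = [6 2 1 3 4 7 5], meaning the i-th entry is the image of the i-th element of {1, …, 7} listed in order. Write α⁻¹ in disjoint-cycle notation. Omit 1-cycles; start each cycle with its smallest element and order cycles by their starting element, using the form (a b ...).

First write α in disjoint cycles: (1 6 7 5 4 3).
The inverse reverses every cycle; in canonical form, α⁻¹ = (1 3 4 5 7 6).

(1 3 4 5 7 6)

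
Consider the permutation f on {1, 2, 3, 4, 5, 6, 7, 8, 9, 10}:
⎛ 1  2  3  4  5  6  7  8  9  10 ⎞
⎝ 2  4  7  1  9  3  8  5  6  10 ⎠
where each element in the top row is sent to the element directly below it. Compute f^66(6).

6

Tracing 6 → 3 → … returns to 6 after 6 steps, so 6 lies in a 6-cycle (3, 7, 8, 5, 9, 6).
Since the cycle has length 6, f^66 acts on it the same as f^0 (66 mod 6 = 0).
So f^66(6) = 6.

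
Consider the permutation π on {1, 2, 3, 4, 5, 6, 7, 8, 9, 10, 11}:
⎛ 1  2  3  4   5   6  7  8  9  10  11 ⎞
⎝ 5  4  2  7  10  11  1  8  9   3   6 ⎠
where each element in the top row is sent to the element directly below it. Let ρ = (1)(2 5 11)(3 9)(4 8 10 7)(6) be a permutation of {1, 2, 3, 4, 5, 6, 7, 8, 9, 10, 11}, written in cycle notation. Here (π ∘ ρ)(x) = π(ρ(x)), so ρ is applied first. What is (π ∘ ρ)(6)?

11

First apply ρ: ρ(6) = 6, then π(6) = 11. Thus (π ∘ ρ)(6) = 11.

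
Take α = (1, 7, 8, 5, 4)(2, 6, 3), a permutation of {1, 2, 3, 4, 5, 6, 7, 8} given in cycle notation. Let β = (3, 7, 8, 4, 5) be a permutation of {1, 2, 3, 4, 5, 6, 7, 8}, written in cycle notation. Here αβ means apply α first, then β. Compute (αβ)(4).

α(4) = 1, then β(1) = 1; composing gives (αβ)(4) = 1.

1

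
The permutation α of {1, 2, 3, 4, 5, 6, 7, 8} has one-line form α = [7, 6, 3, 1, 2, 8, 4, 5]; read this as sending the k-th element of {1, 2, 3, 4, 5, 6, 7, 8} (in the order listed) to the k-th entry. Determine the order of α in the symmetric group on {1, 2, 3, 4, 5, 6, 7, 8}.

12

The disjoint-cycle form of α has cycle lengths 4, 3, 1.
The order of α is the least common multiple of its cycle lengths: lcm(4, 3) = 12.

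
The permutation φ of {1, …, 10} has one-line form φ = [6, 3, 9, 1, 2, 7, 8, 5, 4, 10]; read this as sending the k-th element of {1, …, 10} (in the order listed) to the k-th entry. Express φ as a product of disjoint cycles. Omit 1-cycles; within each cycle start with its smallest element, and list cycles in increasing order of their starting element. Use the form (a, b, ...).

Start at 1 and follow images: 1 → 6 → 7 → 8 → 5 → 2 → 3 → 9 → 4 → 1, giving the cycle (1, 6, 7, 8, 5, 2, 3, 9, 4).
Repeating from the next unused element and collecting all non-trivial cycles gives (1, 6, 7, 8, 5, 2, 3, 9, 4).

(1, 6, 7, 8, 5, 2, 3, 9, 4)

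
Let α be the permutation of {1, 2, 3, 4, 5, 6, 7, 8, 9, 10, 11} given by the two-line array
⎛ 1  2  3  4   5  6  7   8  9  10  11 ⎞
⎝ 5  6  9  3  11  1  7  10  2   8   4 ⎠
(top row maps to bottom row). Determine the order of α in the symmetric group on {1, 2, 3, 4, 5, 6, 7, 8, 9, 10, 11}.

8

The disjoint-cycle form of α has cycle lengths 8, 2, 1.
Since disjoint cycles commute, ord(α) = lcm(8, 2) = 8.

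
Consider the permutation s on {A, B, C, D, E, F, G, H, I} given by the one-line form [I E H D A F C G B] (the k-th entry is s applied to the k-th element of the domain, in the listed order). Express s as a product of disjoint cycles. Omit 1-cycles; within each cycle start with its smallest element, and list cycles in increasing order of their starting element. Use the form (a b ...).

Iterating s from A gives A → I → B → E → A; that is the 4-cycle (A I B E).
Continuing from each remaining unvisited element yields (A I B E)(C H G).

(A I B E)(C H G)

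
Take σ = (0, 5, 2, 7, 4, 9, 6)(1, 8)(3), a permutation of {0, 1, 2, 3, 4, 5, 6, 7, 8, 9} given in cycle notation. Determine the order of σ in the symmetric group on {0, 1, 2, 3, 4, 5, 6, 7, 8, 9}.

The cycle type of σ is (7, 2, 1).
Since disjoint cycles commute, ord(σ) = lcm(7, 2) = 14.

14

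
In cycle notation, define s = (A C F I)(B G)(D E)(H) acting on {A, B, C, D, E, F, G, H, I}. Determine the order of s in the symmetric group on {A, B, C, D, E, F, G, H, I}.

4

The disjoint cycles have lengths 4, 2, 2, 1.
The order of s is the least common multiple of its cycle lengths: lcm(4, 2, 2) = 4.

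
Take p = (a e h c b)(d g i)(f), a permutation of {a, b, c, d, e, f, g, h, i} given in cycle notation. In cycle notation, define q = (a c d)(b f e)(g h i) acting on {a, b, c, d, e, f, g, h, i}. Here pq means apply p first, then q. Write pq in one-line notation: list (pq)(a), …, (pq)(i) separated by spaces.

(pq)(x) = q(p(x)). Computing each image: q(p(a)) = q(e) = b, q(p(b)) = q(a) = c, q(p(c)) = q(b) = f, q(p(d)) = q(g) = h, q(p(e)) = q(h) = i, q(p(f)) = q(f) = e, q(p(g)) = q(i) = g, q(p(h)) = q(c) = d, q(p(i)) = q(d) = a.
Hence pq = [b c f h i e g d a].

b c f h i e g d a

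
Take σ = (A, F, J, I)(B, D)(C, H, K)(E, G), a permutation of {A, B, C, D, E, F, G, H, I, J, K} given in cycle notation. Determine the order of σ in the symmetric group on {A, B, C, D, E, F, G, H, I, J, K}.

The disjoint cycles have lengths 4, 3, 2, 2.
The order is lcm(4, 3, 2, 2) = 12.

12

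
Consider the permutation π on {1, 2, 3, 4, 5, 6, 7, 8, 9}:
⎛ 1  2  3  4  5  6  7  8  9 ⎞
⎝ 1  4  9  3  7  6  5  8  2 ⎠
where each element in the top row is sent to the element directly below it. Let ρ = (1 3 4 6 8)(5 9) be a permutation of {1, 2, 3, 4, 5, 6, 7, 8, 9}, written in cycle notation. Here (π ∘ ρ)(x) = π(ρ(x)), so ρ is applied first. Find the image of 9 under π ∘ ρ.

7

ρ(9) = 5, then π(5) = 7; composing gives (π ∘ ρ)(9) = 7.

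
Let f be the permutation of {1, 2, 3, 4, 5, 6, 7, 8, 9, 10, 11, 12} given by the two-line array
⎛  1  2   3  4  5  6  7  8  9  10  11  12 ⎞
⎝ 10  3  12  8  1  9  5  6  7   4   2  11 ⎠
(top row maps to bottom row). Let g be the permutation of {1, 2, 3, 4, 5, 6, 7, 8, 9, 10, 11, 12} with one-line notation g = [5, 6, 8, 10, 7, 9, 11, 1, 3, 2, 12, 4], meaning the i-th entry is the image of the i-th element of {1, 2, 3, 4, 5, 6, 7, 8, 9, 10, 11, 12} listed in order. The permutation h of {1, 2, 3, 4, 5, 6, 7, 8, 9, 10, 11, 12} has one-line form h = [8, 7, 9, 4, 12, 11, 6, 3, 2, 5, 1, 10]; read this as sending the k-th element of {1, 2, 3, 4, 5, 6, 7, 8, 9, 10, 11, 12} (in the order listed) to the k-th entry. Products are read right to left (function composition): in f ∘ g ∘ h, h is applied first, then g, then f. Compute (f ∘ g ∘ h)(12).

(f ∘ g ∘ h)(12) = f(g(h(12))). h(12) = 10, then g(10) = 2, then f(2) = 3, so the result is 3.

3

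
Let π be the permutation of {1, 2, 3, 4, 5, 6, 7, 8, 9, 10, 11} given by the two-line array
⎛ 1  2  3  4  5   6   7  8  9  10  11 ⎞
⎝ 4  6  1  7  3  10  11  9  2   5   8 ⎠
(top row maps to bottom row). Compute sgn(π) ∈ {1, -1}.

In disjoint-cycle form the cycle lengths are 11.
A cycle of length ℓ contributes ℓ−1 transpositions, so π is a product of 10 transpositions — even.

1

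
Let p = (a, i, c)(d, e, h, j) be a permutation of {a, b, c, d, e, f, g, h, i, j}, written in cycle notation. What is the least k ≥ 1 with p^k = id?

12

The disjoint cycles have lengths 4, 3, 1, 1, 1.
Since disjoint cycles commute, ord(p) = lcm(4, 3) = 12.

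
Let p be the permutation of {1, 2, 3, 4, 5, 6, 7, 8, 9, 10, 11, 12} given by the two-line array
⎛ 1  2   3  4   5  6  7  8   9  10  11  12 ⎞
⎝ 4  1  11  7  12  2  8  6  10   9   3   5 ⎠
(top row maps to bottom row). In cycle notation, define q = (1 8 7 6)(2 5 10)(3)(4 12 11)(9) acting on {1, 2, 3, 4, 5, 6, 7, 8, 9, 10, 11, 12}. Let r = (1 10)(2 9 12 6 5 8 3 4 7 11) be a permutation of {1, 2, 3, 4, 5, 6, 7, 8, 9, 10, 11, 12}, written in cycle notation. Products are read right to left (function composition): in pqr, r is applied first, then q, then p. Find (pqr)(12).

Chase 12: r(12) = 6; q(6) = 1; p(1) = 4. Hence (pqr)(12) = 4.

4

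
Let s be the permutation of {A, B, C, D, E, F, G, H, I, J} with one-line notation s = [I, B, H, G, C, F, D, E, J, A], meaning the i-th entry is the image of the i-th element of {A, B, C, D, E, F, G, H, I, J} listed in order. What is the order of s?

Writing s as disjoint cycles, the cycle lengths are 3, 3, 2, 1, 1.
The order of s is the least common multiple of its cycle lengths: lcm(3, 3, 2) = 6.

6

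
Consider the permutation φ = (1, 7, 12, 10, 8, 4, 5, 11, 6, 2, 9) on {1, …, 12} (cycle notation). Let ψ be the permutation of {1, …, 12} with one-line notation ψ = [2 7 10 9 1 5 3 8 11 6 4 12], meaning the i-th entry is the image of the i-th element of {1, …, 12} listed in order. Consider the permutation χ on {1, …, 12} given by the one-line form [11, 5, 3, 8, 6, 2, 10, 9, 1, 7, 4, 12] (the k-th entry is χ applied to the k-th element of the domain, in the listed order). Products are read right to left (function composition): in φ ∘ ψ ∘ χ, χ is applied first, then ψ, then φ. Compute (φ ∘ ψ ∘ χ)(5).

Chase 5: χ(5) = 6; ψ(6) = 5; φ(5) = 11. Hence (φ ∘ ψ ∘ χ)(5) = 11.

11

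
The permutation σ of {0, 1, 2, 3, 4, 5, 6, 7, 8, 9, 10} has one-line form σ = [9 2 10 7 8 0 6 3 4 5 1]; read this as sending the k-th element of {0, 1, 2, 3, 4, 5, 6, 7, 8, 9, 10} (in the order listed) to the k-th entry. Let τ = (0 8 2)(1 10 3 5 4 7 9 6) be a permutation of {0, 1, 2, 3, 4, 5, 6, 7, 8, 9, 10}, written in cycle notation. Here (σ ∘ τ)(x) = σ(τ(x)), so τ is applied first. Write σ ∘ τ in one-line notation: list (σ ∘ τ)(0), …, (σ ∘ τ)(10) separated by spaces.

4 1 9 0 3 8 2 5 10 6 7

Chase each element through τ then σ: 0 → 8 → 4; 1 → 10 → 1; 2 → 0 → 9; 3 → 5 → 0; 4 → 7 → 3; 5 → 4 → 8; 6 → 1 → 2; 7 → 9 → 5; 8 → 2 → 10; 9 → 6 → 6; 10 → 3 → 7.
Collecting the images, σ ∘ τ = [4 1 9 0 3 8 2 5 10 6 7].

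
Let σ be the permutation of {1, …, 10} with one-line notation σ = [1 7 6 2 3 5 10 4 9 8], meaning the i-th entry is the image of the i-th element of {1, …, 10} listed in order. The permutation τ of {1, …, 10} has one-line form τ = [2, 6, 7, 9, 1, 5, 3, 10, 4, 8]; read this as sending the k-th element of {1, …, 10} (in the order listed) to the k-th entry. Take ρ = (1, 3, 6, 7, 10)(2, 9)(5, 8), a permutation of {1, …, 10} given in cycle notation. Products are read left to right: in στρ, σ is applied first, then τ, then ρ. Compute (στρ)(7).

5

Chase 7: σ(7) = 10; τ(10) = 8; ρ(8) = 5. Hence (στρ)(7) = 5.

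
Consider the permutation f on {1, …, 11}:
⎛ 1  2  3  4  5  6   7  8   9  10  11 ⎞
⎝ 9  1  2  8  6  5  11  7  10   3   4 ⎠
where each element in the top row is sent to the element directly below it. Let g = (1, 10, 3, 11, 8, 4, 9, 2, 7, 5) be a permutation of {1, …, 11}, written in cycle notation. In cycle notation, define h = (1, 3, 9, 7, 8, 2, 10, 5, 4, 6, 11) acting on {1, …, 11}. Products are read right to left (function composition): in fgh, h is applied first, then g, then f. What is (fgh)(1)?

Chase 1: h(1) = 3; g(3) = 11; f(11) = 4. Hence (fgh)(1) = 4.

4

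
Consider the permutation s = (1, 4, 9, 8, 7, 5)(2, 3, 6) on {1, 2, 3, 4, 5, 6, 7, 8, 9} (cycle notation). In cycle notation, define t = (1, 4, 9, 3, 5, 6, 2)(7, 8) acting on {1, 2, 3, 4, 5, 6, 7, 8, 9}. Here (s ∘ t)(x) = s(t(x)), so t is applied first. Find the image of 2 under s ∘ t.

4

(s ∘ t)(2) = s(t(2)). t(2) = 1, then s(1) = 4. So (s ∘ t)(2) = 4.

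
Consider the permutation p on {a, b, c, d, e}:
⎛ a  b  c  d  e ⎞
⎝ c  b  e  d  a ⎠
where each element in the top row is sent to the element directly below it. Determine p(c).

The entry below c in the array is e, so p(c) = e.

e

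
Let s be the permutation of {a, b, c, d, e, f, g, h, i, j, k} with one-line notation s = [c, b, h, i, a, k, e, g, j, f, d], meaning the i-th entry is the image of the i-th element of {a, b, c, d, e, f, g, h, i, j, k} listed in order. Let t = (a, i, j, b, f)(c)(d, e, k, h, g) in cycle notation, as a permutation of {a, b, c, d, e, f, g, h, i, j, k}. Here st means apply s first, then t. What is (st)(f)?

h

(st)(f) = t(s(f)). s(f) = k, then t(k) = h. So (st)(f) = h.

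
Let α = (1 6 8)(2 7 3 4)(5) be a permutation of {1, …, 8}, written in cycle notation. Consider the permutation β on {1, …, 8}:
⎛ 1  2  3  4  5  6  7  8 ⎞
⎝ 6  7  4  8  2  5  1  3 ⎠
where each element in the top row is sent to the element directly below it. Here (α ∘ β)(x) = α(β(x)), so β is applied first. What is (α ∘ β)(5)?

7

(α ∘ β)(5) = α(β(5)). β(5) = 2, then α(2) = 7. So (α ∘ β)(5) = 7.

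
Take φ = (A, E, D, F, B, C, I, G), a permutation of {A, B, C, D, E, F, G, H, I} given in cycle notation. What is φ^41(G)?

A

G lies in the 8-cycle (A, E, D, F, B, C, I, G).
On an 8-cycle, φ^8 is the identity, so φ^41 = φ^1 there (41 ≡ 1 mod 8).
Stepping 1 place around the cycle: G → A.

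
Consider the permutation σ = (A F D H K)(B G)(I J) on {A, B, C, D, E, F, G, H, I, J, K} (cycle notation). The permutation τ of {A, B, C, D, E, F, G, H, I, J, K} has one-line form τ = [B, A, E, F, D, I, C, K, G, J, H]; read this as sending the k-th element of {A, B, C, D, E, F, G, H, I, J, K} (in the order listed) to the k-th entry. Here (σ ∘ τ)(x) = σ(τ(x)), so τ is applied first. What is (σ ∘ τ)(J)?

First apply τ: τ(J) = J, then σ(J) = I. Thus (σ ∘ τ)(J) = I.

I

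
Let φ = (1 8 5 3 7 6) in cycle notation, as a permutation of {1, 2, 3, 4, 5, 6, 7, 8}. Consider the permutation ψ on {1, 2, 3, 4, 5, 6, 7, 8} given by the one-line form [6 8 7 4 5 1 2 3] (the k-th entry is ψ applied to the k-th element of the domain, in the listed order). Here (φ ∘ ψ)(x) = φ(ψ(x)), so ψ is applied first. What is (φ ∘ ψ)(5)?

ψ(5) = 5, then φ(5) = 3; composing gives (φ ∘ ψ)(5) = 3.

3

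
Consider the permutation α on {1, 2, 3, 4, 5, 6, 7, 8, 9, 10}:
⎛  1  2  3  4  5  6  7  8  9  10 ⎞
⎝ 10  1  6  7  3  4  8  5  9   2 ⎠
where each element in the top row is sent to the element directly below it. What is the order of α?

6

The disjoint-cycle form of α has cycle lengths 6, 3, 1.
The order is lcm(6, 3) = 6.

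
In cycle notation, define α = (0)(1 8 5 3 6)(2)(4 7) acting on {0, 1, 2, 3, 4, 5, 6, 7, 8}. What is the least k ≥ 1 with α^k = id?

10

The disjoint cycles have lengths 5, 2, 1, 1.
The order of α is the least common multiple of its cycle lengths: lcm(5, 2) = 10.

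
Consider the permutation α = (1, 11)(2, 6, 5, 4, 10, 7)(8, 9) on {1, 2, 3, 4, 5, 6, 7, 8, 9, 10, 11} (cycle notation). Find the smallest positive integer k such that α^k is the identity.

The disjoint cycles have lengths 6, 2, 2, 1.
The order is lcm(6, 2, 2) = 6.

6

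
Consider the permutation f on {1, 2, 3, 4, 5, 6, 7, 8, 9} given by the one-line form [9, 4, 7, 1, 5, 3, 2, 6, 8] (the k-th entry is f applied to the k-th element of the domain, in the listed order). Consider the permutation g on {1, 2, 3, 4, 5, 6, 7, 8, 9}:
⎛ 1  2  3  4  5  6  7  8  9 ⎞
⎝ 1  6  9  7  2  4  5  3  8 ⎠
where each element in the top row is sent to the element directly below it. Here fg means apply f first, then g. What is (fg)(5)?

2

First apply f: f(5) = 5, then g(5) = 2. Thus (fg)(5) = 2.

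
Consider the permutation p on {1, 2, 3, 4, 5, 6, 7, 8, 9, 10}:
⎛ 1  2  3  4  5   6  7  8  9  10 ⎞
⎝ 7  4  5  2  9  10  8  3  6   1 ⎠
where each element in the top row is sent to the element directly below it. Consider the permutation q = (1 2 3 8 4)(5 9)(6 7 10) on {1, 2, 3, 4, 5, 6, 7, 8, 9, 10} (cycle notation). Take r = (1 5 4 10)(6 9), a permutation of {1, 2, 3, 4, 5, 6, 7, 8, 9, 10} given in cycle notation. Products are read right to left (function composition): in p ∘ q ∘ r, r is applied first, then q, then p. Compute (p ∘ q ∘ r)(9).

Apply the permutations in order: r(9) = 6, then q(6) = 7, then p(7) = 8. So (p ∘ q ∘ r)(9) = 8.

8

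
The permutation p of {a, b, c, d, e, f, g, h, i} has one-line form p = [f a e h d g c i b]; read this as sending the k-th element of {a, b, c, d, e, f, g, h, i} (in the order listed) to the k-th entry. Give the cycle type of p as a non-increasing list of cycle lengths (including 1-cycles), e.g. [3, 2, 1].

[9]

The disjoint cycles are (a f g c e d h i b), with lengths 9 in non-increasing order.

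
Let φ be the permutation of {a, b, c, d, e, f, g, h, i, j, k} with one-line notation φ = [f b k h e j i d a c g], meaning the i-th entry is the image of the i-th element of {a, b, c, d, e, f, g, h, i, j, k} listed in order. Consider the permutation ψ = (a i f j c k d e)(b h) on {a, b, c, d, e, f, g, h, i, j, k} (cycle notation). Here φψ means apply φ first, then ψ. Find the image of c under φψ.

φ(c) = k, then ψ(k) = d; composing gives (φψ)(c) = d.

d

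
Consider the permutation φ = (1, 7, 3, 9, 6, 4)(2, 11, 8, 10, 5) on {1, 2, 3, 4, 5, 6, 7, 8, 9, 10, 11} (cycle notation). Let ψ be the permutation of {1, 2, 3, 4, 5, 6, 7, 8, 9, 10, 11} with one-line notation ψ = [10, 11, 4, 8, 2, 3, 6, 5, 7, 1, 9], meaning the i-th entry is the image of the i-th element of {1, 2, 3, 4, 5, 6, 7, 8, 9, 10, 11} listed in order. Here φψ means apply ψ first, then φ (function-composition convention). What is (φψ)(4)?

First apply ψ: ψ(4) = 8, then φ(8) = 10. Thus (φψ)(4) = 10.

10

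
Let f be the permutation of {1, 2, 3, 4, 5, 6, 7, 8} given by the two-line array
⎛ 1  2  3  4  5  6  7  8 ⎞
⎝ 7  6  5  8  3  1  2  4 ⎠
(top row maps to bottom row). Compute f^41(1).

Tracing 1 → 7 → … returns to 1 after 4 steps, so 1 lies in a 4-cycle (1, 7, 2, 6).
Since the cycle has length 4, f^41 acts on it the same as f^1 (41 mod 4 = 1).
Stepping 1 place around the cycle: 1 → 7.

7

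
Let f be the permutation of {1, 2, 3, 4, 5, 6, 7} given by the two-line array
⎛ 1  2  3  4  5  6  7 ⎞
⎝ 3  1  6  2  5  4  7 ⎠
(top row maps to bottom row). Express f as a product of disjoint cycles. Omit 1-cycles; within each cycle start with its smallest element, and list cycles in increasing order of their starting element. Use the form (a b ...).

Start at 1 and follow images: 1 → 3 → 6 → 4 → 2 → 1, giving the cycle (1 3 6 4 2).
Repeating from the next unused element and collecting all non-trivial cycles gives (1 3 6 4 2).

(1 3 6 4 2)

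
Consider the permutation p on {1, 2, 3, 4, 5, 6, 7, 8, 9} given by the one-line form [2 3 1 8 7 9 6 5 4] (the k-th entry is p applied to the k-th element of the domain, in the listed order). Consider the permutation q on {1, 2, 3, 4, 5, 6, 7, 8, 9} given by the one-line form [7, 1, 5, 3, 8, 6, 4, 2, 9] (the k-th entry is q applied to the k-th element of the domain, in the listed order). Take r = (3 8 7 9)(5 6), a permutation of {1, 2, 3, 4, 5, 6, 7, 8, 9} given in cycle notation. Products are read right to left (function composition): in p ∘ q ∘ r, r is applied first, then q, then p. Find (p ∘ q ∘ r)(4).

1

Apply the permutations in order: r(4) = 4, then q(4) = 3, then p(3) = 1. So (p ∘ q ∘ r)(4) = 1.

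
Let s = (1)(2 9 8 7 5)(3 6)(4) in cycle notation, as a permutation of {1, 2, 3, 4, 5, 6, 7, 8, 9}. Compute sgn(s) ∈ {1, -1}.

-1

The cycle lengths are 5, 2, 1, 1.
A cycle is odd iff its length is even; s has 1 even-length cycle, so sgn(s) = (−1)^1 and s is odd.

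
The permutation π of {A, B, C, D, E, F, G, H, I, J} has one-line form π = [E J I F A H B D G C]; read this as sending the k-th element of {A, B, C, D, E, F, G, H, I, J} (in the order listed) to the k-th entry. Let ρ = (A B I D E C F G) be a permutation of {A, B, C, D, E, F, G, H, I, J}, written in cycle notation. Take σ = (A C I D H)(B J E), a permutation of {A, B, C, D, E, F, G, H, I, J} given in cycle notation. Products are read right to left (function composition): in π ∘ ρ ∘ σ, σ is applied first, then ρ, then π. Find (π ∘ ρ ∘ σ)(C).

(π ∘ ρ ∘ σ)(C) = π(ρ(σ(C))). σ(C) = I, then ρ(I) = D, then π(D) = F, so the result is F.

F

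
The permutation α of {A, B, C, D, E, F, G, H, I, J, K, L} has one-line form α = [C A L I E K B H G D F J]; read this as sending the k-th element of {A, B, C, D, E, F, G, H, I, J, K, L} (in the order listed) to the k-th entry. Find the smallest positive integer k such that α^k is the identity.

Writing α as disjoint cycles, the cycle lengths are 8, 2, 1, 1.
Since disjoint cycles commute, ord(α) = lcm(8, 2) = 8.

8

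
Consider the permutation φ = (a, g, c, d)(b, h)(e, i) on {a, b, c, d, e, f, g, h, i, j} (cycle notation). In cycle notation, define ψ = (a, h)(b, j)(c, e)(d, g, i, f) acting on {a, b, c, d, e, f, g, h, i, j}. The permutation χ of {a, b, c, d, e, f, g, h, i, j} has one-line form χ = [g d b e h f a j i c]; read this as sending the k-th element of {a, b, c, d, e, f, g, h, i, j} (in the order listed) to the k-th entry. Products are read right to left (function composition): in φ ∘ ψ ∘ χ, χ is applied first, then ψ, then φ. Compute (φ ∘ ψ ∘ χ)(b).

c

(φ ∘ ψ ∘ χ)(b) = φ(ψ(χ(b))). χ(b) = d, then ψ(d) = g, then φ(g) = c, so the result is c.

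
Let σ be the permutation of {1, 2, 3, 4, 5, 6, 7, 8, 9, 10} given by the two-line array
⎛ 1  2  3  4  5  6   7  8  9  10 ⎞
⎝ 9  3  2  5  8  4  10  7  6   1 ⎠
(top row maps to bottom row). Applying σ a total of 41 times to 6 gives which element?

Tracing 6 → 4 → … returns to 6 after 8 steps, so 6 lies in an 8-cycle (1 9 6 4 5 8 7 10).
Since the cycle has length 8, σ^41 acts on it the same as σ^1 (41 mod 8 = 1).
Advancing 1 step from 6: 6 → 4.

4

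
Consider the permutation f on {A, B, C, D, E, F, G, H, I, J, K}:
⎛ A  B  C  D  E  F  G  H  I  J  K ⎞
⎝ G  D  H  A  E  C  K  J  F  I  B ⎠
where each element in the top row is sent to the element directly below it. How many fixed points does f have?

1

The fixed points (elements with f(x) = x) are {E}, so there is 1.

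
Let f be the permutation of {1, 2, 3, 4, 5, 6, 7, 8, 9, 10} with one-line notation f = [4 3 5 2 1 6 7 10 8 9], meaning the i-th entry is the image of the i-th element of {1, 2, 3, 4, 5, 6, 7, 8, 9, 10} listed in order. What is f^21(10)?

Tracing 10 → 9 → … returns to 10 after 3 steps, so 10 lies in a 3-cycle (8, 10, 9).
Powers repeat with period 3 on this cycle, and 21 mod 3 = 0, so f^21(10) = f^0(10).
So f^21(10) = 10.

10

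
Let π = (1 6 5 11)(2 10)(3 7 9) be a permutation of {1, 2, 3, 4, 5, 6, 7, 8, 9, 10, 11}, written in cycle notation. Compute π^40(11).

11 lies in the 4-cycle (1 6 5 11).
On a 4-cycle, π^4 is the identity, so π^40 = π^0 there (40 ≡ 0 mod 4).
So π^40(11) = 11.

11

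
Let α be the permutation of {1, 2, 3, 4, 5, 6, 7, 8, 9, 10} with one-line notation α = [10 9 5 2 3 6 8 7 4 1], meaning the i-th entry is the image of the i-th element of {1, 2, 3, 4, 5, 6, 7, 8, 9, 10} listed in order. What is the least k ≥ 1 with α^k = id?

The disjoint-cycle form of α has cycle lengths 3, 2, 2, 2, 1.
The order of α is the least common multiple of its cycle lengths: lcm(3, 2, 2, 2) = 6.

6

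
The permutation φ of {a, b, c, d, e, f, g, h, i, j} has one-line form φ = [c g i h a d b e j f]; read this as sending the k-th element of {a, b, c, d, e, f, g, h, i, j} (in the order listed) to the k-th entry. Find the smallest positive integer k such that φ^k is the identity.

8

The disjoint-cycle form of φ has cycle lengths 8, 2.
The order is lcm(8, 2) = 8.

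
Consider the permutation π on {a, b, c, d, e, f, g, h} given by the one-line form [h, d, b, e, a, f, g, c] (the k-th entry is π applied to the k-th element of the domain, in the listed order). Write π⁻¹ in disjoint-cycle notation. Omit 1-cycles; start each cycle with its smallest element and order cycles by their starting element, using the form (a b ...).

(a e d b c h)

The cycle decomposition of π is (a h c b d e).
Reversing each cycle (and rotating so the smallest element leads) gives π⁻¹ = (a e d b c h).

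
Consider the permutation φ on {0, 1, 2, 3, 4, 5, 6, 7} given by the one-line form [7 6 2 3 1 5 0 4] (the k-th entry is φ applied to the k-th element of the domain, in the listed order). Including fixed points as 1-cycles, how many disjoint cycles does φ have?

4

The cycle decomposition is (0 7 4 1 6)(2)(3)(5), which has 4 cycles (counting 1-cycles).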